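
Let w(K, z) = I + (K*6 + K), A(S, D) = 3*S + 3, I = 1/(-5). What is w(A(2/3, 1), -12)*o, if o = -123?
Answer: -21402/5 ≈ -4280.4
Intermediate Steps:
I = -1/5 (I = 1*(-1/5) = -1/5 ≈ -0.20000)
A(S, D) = 3 + 3*S
w(K, z) = -1/5 + 7*K (w(K, z) = -1/5 + (K*6 + K) = -1/5 + (6*K + K) = -1/5 + 7*K)
w(A(2/3, 1), -12)*o = (-1/5 + 7*(3 + 3*(2/3)))*(-123) = (-1/5 + 7*(3 + 2))*(-123) = (-1/5 + 7*5)*(-123) = (-1/5 + 35)*(-123) = (174/5)*(-123) = -21402/5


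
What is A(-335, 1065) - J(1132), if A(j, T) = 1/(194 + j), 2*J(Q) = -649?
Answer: 91507/282 ≈ 324.49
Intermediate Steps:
J(Q) = -649/2 (J(Q) = (1/2)*(-649) = -649/2)
A(-335, 1065) - J(1132) = 1/(194 - 335) - 1*(-649/2) = 1/(-141) + 649/2 = -1/141 + 649/2 = 91507/282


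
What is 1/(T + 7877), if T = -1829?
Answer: 1/6048 ≈ 0.00016534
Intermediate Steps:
1/(T + 7877) = 1/(-1829 + 7877) = 1/6048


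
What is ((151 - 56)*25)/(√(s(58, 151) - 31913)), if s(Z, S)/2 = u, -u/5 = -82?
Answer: -2375*I*√31093/31093 ≈ -13.469*I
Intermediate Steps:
u = 410 (u = -5*(-82) = 410)
s(Z, S) = 820 (s(Z, S) = 2*410 = 820)
((151 - 56)*25)/(√(s(58, 151) - 31913)) = ((151 - 56)*25)/(√(820 - 31913)) = (95*25)/(√(-31093)) = 2375/((I*√31093)) = 2375*(-I*√31093/31093) = -2375*I*√31093/31093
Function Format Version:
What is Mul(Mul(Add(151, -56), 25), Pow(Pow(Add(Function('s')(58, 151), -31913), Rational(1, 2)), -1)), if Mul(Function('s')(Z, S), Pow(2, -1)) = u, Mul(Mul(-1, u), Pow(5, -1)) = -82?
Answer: Mul(Rational(-2375, 31093), I, Pow(31093, Rational(1, 2))) ≈ Mul(-13.469, I)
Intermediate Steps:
u = 410 (u = Mul(-5, -82) = 410)
Function('s')(Z, S) = 820 (Function('s')(Z, S) = Mul(2, 410) = 820)
Mul(Mul(Add(151, -56), 25), Pow(Pow(Add(Function('s')(58, 151), -31913), Rational(1, 2)), -1)) = Mul(Mul(Add(151, -56), 25), Pow(Pow(Add(820, -31913), Rational(1, 2)), -1)) = Mul(Mul(95, 25), Pow(Pow(-31093, Rational(1, 2)), -1)) = Mul(2375, Pow(Mul(I, Pow(31093, Rational(1, 2))), -1)) = Mul(2375, Mul(Rational(-1, 31093), I, Pow(31093, Rational(1, 2)))) = Mul(Rational(-2375, 31093), I, Pow(31093, Rational(1, 2)))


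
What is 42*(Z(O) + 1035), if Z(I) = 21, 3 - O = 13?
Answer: 44352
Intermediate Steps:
O = -10 (O = 3 - 1*13 = 3 - 13 = -10)
42*(Z(O) + 1035) = 42*(21 + 1035) = 42*1056 = 44352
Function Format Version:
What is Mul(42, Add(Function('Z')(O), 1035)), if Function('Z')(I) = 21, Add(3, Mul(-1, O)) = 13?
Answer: 44352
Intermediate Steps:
O = -10 (O = Add(3, Mul(-1, 13)) = Add(3, -13) = -10)
Mul(42, Add(Function('Z')(O), 1035)) = Mul(42, Add(21, 1035)) = Mul(42, 1056) = 44352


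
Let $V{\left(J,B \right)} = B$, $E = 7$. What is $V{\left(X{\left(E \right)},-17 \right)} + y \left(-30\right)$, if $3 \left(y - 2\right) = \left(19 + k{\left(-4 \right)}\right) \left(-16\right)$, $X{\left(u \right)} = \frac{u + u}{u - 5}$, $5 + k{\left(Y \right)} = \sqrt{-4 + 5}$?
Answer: $2323$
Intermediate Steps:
$k{\left(Y \right)} = -4$ ($k{\left(Y \right)} = -5 + \sqrt{-4 + 5} = -5 + \sqrt{1} = -5 + 1 = -4$)
$X{\left(u \right)} = \frac{2 u}{-5 + u}$
$y = -78$ ($y = 2 + \frac{\left(19 - 4\right) \left(-16\right)}{3} = 2 + \frac{15 \left(-16\right)}{3} = 2 + \frac{1}{3} \left(-240\right) = 2 - 80 = -78$)
$V{\left(X{\left(E \right)},-17 \right)} + y \left(-30\right) = -17 - -2340 = -17 + 2340 = 2323$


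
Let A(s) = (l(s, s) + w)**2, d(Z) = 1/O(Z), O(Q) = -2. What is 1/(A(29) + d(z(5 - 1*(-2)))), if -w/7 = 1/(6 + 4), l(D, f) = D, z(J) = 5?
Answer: 100/80039 ≈ 0.0012494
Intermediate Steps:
d(Z) = -1/2 (d(Z) = 1/(-2) = -1/2)
w = -7/10 (w = -7/(6 + 4) = -7/10 ≈ -0.70000)
A(s) = (-7/10 + s)**2 (A(s) = (s - 7/10)**2 = (-7/10 + s)**2)
1/(A(29) + d(z(5 - 1*(-2)))) = 1/((-7 + 10*29)**2/100 - 1/2) = 1/((-7 + 290)**2/100 - 1/2) = 1/((1/100)*283**2 - 1/2) = 1/((1/100)*80089 - 1/2) = 1/(80089/100 - 1/2) = 1/(80039/100) = 100/80039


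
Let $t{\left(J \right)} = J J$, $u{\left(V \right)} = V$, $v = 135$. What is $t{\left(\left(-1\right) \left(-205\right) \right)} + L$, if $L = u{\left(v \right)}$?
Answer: $42160$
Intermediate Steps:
$L = 135$
$t{\left(J \right)} = J^{2}$
$t{\left(\left(-1\right) \left(-205\right) \right)} + L = \left(\left(-1\right) \left(-205\right)\right)^{2} + 135 = 205^{2} + 135 = 42025 + 135 = 42160$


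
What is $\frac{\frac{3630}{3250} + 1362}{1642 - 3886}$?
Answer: $- \frac{147671}{243100} \approx -0.60745$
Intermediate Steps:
$\frac{\frac{3630}{3250} + 1362}{1642 - 3886} = \frac{3630 \cdot \frac{1}{3250} + 1362}{-2244} = \left(\frac{363}{325} + 1362\right) \left(- \frac{1}{2244}\right) = \frac{443013}{325} \left(- \frac{1}{2244}\right) = - \frac{147671}{243100}$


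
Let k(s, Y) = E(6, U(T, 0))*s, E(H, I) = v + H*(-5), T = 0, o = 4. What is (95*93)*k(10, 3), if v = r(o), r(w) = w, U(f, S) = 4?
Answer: -2297100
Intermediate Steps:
v = 4
E(H, I) = 4 - 5*H (E(H, I) = 4 + H*(-5) = 4 - 5*H)
k(s, Y) = -26*s (k(s, Y) = (4 - 5*6)*s = (4 - 30)*s = -26*s)
(95*93)*k(10, 3) = (95*93)*(-26*10) = 8835*(-260) = -2297100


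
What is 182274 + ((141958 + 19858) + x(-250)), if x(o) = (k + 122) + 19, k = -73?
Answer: 344158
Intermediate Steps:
x(o) = 68 (x(o) = (-73 + 122) + 19 = 49 + 19 = 68)
182274 + ((141958 + 19858) + x(-250)) = 182274 + ((141958 + 19858) + 68) = 182274 + (161816 + 68) = 182274 + 161884 = 344158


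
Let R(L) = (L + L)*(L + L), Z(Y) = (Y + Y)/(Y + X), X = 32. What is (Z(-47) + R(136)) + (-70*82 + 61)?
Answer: 1024669/15 ≈ 68311.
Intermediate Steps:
Z(Y) = 2*Y/(32 + Y) (Z(Y) = (Y + Y)/(Y + 32) = (2*Y)/(32 + Y) = 2*Y/(32 + Y))
R(L) = 4*L² (R(L) = (2*L)*(2*L) = 4*L²)
(Z(-47) + R(136)) + (-70*82 + 61) = (2*(-47)/(32 - 47) + 4*136²) + (-70*82 + 61) = (2*(-47)/(-15) + 4*18496) + (-5740 + 61) = (2*(-47)*(-1/15) + 73984) - 5679 = (94/15 + 73984) - 5679 = 1109854/15 - 5679 = 1024669/15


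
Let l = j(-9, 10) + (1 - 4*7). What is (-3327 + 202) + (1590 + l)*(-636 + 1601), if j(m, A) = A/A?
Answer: 1506135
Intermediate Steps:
j(m, A) = 1
l = -26 (l = 1 + (1 - 4*7) = 1 + (1 - 28) = 1 - 27 = -26)
(-3327 + 202) + (1590 + l)*(-636 + 1601) = (-3327 + 202) + (1590 - 26)*(-636 + 1601) = -3125 + 1564*965 = -3125 + 1509260 = 1506135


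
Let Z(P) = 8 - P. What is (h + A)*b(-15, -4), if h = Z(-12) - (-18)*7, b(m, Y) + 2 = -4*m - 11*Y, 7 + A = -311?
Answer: -17544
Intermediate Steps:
A = -318 (A = -7 - 311 = -318)
b(m, Y) = -2 - 11*Y - 4*m (b(m, Y) = -2 + (-4*m - 11*Y) = -2 + (-11*Y - 4*m) = -2 - 11*Y - 4*m)
h = 146 (h = (8 - 1*(-12)) - (-18)*7 = (8 + 12) - 1*(-126) = 20 + 126 = 146)
(h + A)*b(-15, -4) = (146 - 318)*(-2 - 11*(-4) - 4*(-15)) = -172*(-2 + 44 + 60) = -172*102 = -17544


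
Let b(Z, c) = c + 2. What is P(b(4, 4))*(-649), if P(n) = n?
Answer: -3894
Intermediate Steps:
b(Z, c) = 2 + c
P(b(4, 4))*(-649) = (2 + 4)*(-649) = 6*(-649) = -3894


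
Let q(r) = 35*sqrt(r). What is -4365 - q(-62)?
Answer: -4365 - 35*I*sqrt(62) ≈ -4365.0 - 275.59*I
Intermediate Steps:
-4365 - q(-62) = -4365 - 35*sqrt(-62) = -4365 - 35*I*sqrt(62)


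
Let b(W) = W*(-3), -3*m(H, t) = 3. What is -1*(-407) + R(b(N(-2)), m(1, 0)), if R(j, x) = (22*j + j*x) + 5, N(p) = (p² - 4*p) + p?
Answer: -218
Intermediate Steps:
m(H, t) = -1 (m(H, t) = -⅓*3 = -1)
N(p) = p² - 3*p
b(W) = -3*W
R(j, x) = 5 + 22*j + j*x
-1*(-407) + R(b(N(-2)), m(1, 0)) = -1*(-407) + (5 + 22*(-(-6)*(-3 - 2)) - (-6)*(-3 - 2)*(-1)) = 407 + (5 + 22*(-(-6)*(-5)) - (-6)*(-5)*(-1)) = 407 + (5 + 22*(-3*10) - 3*10*(-1)) = 407 + (5 + 22*(-30) - 30*(-1)) = 407 + (5 - 660 + 30) = 407 - 625 = -218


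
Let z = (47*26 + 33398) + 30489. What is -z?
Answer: -65109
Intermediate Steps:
z = 65109 (z = (1222 + 33398) + 30489 = 34620 + 30489 = 65109)
-z = -1*65109 = -65109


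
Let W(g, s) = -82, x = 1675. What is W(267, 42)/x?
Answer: -82/1675 ≈ -0.048955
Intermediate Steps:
W(267, 42)/x = -82/1675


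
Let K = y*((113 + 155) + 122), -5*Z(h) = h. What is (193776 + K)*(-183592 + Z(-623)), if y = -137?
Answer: -128744578602/5 ≈ -2.5749e+10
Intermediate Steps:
Z(h) = -h/5
K = -53430 (K = -137*((113 + 155) + 122) = -137*(268 + 122) = -137*390 = -53430)
(193776 + K)*(-183592 + Z(-623)) = (193776 - 53430)*(-183592 - ⅕*(-623)) = 140346*(-183592 + 623/5) = 140346*(-917337/5) = -128744578602/5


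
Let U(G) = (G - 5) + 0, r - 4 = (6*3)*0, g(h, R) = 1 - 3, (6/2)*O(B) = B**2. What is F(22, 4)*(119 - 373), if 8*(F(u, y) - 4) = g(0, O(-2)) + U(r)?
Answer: -3683/4 ≈ -920.75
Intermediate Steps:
O(B) = B**2/3
g(h, R) = -2
r = 4 (r = 4 + (6*3)*0 = 4 + 18*0 = 4 + 0 = 4)
U(G) = -5 + G (U(G) = (-5 + G) + 0 = -5 + G)
F(u, y) = 29/8 (F(u, y) = 4 + (-2 + (-5 + 4))/8 = 4 + (-2 - 1)/8 = 4 + (1/8)*(-3) = 4 - 3/8 = 29/8)
F(22, 4)*(119 - 373) = 29*(119 - 373)/8 = (29/8)*(-254) = -3683/4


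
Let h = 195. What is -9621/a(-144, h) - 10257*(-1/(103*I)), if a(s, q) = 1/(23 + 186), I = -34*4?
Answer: -28167142569/14008 ≈ -2.0108e+6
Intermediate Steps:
I = -136
a(s, q) = 1/209
-9621/a(-144, h) - 10257*(-1/(103*I)) = -9621/1/209 - 10257/((-136*(-103))) = -9621*209 - 10257/14008 = -2010789 - 10257*1/14008 = -2010789 - 10257/14008 = -28167142569/14008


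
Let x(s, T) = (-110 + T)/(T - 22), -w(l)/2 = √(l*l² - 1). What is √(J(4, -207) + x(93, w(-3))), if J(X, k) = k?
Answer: √2*√((1111 + 206*I*√7)/(-11 - 2*I*√7)) ≈ 0.054869 - 14.239*I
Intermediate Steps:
w(l) = -2*√(-1 + l³) (w(l) = -2*√(l*l² - 1) = -2*√(l³ - 1) = -2*√(-1 + l³))
x(s, T) = (-110 + T)/(-22 + T)
√(J(4, -207) + x(93, w(-3))) = √(-207 + (-110 - 2*√(-1 + (-3)³))/(-22 - 2*√(-1 + (-3)³))) = √(-207 + (-110 - 2*√(-1 - 27))/(-22 - 2*√(-1 - 27))) = √(-207 + (-110 - 4*I*√7)/(-22 - 4*I*√7))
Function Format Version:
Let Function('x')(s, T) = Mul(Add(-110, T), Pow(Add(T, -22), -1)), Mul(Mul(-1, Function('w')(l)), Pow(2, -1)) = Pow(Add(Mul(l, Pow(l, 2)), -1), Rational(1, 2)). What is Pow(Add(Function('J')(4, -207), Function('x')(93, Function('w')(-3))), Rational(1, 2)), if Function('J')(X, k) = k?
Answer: Mul(Pow(2, Rational(1, 2)), Pow(Mul(Pow(Add(-11, Mul(-2, I, Pow(7, Rational(1, 2)))), -1), Add(1111, Mul(206, I, Pow(7, Rational(1, 2))))), Rational(1, 2))) ≈ Add(0.054869, Mul(-14.239, I))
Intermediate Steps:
Function('w')(l) = Mul(-2, Pow(Add(-1, Pow(l, 3)), Rational(1, 2))) (Function('w')(l) = Mul(-2, Pow(Add(Mul(l, Pow(l, 2)), -1), Rational(1, 2))) = Mul(-2, Pow(Add(Pow(l, 3), -1), Rational(1, 2))) = Mul(-2, Pow(Add(-1, Pow(l, 3)), Rational(1, 2))))
Function('x')(s, T) = Mul(Pow(Add(-22, T), -1), Add(-110, T)) (Function('x')(s, T) = Mul(Add(-110, T), Pow(Add(-22, T), -1)) = Mul(Pow(Add(-22, T), -1), Add(-110, T)))
Pow(Add(Function('J')(4, -207), Function('x')(93, Function('w')(-3))), Rational(1, 2)) = Pow(Add(-207, Mul(Pow(Add(-22, Mul(-2, Pow(Add(-1, Pow(-3, 3)), Rational(1, 2)))), -1), Add(-110, Mul(-2, Pow(Add(-1, Pow(-3, 3)), Rational(1, 2)))))), Rational(1, 2)) = Pow(Add(-207, Mul(Pow(Add(-22, Mul(-2, Pow(Add(-1, -27), Rational(1, 2)))), -1), Add(-110, Mul(-2, Pow(Add(-1, -27), Rational(1, 2)))))), Rational(1, 2)) = Pow(Add(-207, Mul(Pow(Add(-22, Mul(-2, Pow(-28, Rational(1, 2)))), -1), Add(-110, Mul(-2, Pow(-28, Rational(1, 2)))))), Rational(1, 2)) = Pow(Add(-207, Mul(Pow(Add(-22, Mul(-2, Mul(2, I, Pow(7, Rational(1, 2))))), -1), Add(-110, Mul(-2, Mul(2, I, Pow(7, Rational(1, 2))))))), Rational(1, 2)) = Pow(Add(-207, Mul(Pow(Add(-22, Mul(-4, I, Pow(7, Rational(1, 2)))), -1), Add(-110, Mul(-4, I, Pow(7, Rational(1, 2)))))), Rational(1, 2))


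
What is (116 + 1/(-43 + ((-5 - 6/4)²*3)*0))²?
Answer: 24870169/1849 ≈ 13451.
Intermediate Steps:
(116 + 1/(-43 + ((-5 - 6/4)²*3)*0))² = (116 + 1/(-43 + ((-5 - 1*3/2)²*3)*0))² = (116 + 1/(-43 + ((-5 - 3/2)²*3)*0))² = (116 + 1/(-43 + ((-13/2)²*3)*0))² = (116 + 1/(-43 + ((169/4)*3)*0))² = (116 + 1/(-43 + (507/4)*0))² = (116 + 1/(-43 + 0))² = (116 + 1/(-43))² = (116 - 1/43)² = (4987/43)² = 24870169/1849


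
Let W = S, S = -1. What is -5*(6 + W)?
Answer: -25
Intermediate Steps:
W = -1
-5*(6 + W) = -5*(6 - 1) = -5*5 = -25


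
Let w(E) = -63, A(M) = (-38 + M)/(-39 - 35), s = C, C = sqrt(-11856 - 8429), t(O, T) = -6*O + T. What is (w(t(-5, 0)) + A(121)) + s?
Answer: -4745/74 + I*sqrt(20285) ≈ -64.122 + 142.43*I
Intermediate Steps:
t(O, T) = T - 6*O
C = I*sqrt(20285) (C = sqrt(-20285) = I*sqrt(20285) ≈ 142.43*I)
s = I*sqrt(20285) ≈ 142.43*I
A(M) = 19/37 - M/74 (A(M) = (-38 + M)/(-74) = (-38 + M)*(-1/74) = 19/37 - M/74)
(w(t(-5, 0)) + A(121)) + s = (-63 + (19/37 - 1/74*121)) + I*sqrt(20285) = (-63 + (19/37 - 121/74)) + I*sqrt(20285) = (-63 - 83/74) + I*sqrt(20285) = -4745/74 + I*sqrt(20285)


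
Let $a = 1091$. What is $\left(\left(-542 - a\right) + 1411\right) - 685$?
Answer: $-907$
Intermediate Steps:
$\left(\left(-542 - a\right) + 1411\right) - 685 = \left(\left(-542 - 1091\right) + 1411\right) - 685 = \left(-1633 + 1411\right) - 685 = -222 - 685 = -907$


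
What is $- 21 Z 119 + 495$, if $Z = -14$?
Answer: $35481$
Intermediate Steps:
$- 21 Z 119 + 495 = \left(-21\right) \left(-14\right) 119 + 495 = 294 \cdot 119 + 495 = 34986 + 495 = 35481$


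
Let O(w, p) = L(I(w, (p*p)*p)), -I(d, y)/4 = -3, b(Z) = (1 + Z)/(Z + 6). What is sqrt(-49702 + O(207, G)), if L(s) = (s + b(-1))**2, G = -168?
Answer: I*sqrt(49558) ≈ 222.62*I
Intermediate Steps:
b(Z) = (1 + Z)/(6 + Z)
I(d, y) = 12 (I(d, y) = -4*(-3) = 12)
L(s) = s**2 (L(s) = (s + (1 - 1)/(6 - 1))**2 = (s + 0/5)**2 = (s + (1/5)*0)**2 = (s + 0)**2 = s**2)
O(w, p) = 144 (O(w, p) = 12**2 = 144)
sqrt(-49702 + O(207, G)) = sqrt(-49702 + 144) = sqrt(-49558) = I*sqrt(49558)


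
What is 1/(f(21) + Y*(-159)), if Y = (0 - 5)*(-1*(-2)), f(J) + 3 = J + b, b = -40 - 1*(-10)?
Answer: 1/1578 ≈ 0.00063371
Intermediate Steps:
b = -30 (b = -40 + 10 = -30)
f(J) = -33 + J (f(J) = -3 + (J - 30) = -3 + (-30 + J) = -33 + J)
Y = -10 (Y = -5*2 = -10)
1/(f(21) + Y*(-159)) = 1/((-33 + 21) - 10*(-159)) = 1/(-12 + 1590) = 1/1578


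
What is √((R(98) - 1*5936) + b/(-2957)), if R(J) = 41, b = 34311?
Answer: I*√51646447482/2957 ≈ 76.854*I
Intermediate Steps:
√((R(98) - 1*5936) + b/(-2957)) = √((41 - 1*5936) + 34311/(-2957)) = √((41 - 5936) + 34311*(-1/2957)) = √(-5895 - 34311/2957) = √(-17465826/2957) = I*√51646447482/2957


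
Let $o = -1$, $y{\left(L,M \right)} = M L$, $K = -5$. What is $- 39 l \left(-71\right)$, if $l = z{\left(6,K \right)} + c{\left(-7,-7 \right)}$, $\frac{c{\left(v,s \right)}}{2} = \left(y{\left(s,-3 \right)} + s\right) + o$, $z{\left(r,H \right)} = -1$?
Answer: $69225$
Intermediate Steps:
$y{\left(L,M \right)} = L M$
$c{\left(v,s \right)} = -2 - 4 s$ ($c{\left(v,s \right)} = 2 \left(\left(s \left(-3\right) + s\right) - 1\right) = 2 \left(\left(- 3 s + s\right) - 1\right) = 2 \left(- 2 s - 1\right) = 2 \left(-1 - 2 s\right) = -2 - 4 s$)
$l = 25$ ($l = -1 - -26 = -1 + \left(-2 + 28\right) = -1 + 26 = 25$)
$- 39 l \left(-71\right) = \left(-39\right) 25 \left(-71\right) = \left(-975\right) \left(-71\right) = 69225$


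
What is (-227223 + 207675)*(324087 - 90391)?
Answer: -4568289408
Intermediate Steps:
(-227223 + 207675)*(324087 - 90391) = -19548*233696 = -4568289408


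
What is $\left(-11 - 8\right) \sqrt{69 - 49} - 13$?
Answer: $-13 - 38 \sqrt{5} \approx -97.971$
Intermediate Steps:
$\left(-11 - 8\right) \sqrt{69 - 49} - 13 = \left(-11 - 8\right) \sqrt{20} - 13 = - 19 \cdot 2 \sqrt{5} - 13 = - 38 \sqrt{5} - 13 = -13 - 38 \sqrt{5}$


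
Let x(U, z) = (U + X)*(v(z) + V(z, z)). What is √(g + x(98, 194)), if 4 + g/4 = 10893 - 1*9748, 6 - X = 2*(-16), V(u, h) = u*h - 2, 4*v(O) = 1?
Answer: √5122822 ≈ 2263.4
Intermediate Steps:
v(O) = ¼ (v(O) = (¼)*1 = ¼)
V(u, h) = -2 + h*u (V(u, h) = h*u - 2 = -2 + h*u)
X = 38 (X = 6 - 2*(-16) = 6 - 1*(-32) = 6 + 32 = 38)
x(U, z) = (38 + U)*(-7/4 + z²) (x(U, z) = (U + 38)*(¼ + (-2 + z*z)) = (38 + U)*(¼ + (-2 + z²)) = (38 + U)*(-7/4 + z²))
g = 4564 (g = -16 + 4*(10893 - 1*9748) = -16 + 4*(10893 - 9748) = -16 + 4*1145 = -16 + 4580 = 4564)
√(g + x(98, 194)) = √(4564 + (-133/2 + 38*194² + (¼)*98 + 98*(-2 + 194²))) = √(4564 + (-133/2 + 38*37636 + 49/2 + 98*(-2 + 37636))) = √(4564 + (-133/2 + 1430168 + 49/2 + 98*37634)) = √(4564 + (-133/2 + 1430168 + 49/2 + 3688132)) = √(4564 + 5118258) = √5122822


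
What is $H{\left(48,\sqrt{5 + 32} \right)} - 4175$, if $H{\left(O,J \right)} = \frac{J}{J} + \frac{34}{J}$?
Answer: $-4174 + \frac{34 \sqrt{37}}{37} \approx -4168.4$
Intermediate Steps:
$H{\left(O,J \right)} = 1 + \frac{34}{J}$
$H{\left(48,\sqrt{5 + 32} \right)} - 4175 = \frac{34 + \sqrt{5 + 32}}{\sqrt{5 + 32}} - 4175 = \frac{34 + \sqrt{37}}{\sqrt{37}} - 4175 = \frac{\sqrt{37}}{37} \left(34 + \sqrt{37}\right) - 4175 = \frac{\sqrt{37} \left(34 + \sqrt{37}\right)}{37} - 4175 = -4175 + \frac{\sqrt{37} \left(34 + \sqrt{37}\right)}{37}$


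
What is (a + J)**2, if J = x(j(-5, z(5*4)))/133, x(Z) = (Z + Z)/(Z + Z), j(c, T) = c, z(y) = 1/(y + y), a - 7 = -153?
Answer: 377019889/17689 ≈ 21314.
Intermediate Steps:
a = -146 (a = 7 - 153 = -146)
z(y) = 1/(2*y)
x(Z) = 1 (x(Z) = (2*Z)/((2*Z)) = (2*Z)*(1/(2*Z)) = 1)
J = 1/133 ≈ 0.0075188
(a + J)**2 = (-146 + 1/133)**2 = (-19417/133)**2 = 377019889/17689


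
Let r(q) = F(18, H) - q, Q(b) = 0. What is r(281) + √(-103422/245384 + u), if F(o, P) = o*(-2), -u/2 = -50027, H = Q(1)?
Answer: -317 + 7*√7684383783289/61346 ≈ -0.68753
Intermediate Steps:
H = 0
u = 100054 (u = -2*(-50027) = 100054)
F(o, P) = -2*o
r(q) = -36 - q (r(q) = -2*18 - q = -36 - q)
r(281) + √(-103422/245384 + u) = (-36 - 1*281) + √(-103422/245384 + 100054) = (-36 - 281) + √(-103422*1/245384 + 100054) = -317 + √(-51711/122692 + 100054) = -317 + √(12275773657/122692) = -317 + 7*√7684383783289/61346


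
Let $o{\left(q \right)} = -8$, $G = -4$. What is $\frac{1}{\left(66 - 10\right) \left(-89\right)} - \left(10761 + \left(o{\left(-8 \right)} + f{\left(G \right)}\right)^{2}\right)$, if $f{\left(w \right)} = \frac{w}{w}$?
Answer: $- \frac{53877041}{4984} \approx -10810.0$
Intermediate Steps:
$f{\left(w \right)} = 1$
$\frac{1}{\left(66 - 10\right) \left(-89\right)} - \left(10761 + \left(o{\left(-8 \right)} + f{\left(G \right)}\right)^{2}\right) = \frac{1}{\left(66 - 10\right) \left(-89\right)} - \left(10761 + \left(-8 + 1\right)^{2}\right) = \frac{1}{56 \left(-89\right)} - 10810 = \frac{1}{-4984} - 10810 = - \frac{1}{4984} - 10810 = - \frac{53877041}{4984}$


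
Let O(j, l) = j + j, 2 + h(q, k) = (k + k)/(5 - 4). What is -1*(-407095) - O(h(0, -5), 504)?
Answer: 407119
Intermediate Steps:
h(q, k) = -2 + 2*k (h(q, k) = -2 + (k + k)/(5 - 4) = -2 + (2*k)/1 = -2 + (2*k)*1 = -2 + 2*k)
O(j, l) = 2*j
-1*(-407095) - O(h(0, -5), 504) = -1*(-407095) - 2*(-2 + 2*(-5)) = 407095 - 2*(-2 - 10) = 407095 - 2*(-12) = 407095 - 1*(-24) = 407095 + 24 = 407119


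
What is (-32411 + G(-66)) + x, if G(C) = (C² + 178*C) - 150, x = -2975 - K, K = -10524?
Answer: -32404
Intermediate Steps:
x = 7549 (x = -2975 - 1*(-10524) = -2975 + 10524 = 7549)
G(C) = -150 + C² + 178*C
(-32411 + G(-66)) + x = (-32411 + (-150 + (-66)² + 178*(-66))) + 7549 = (-32411 + (-150 + 4356 - 11748)) + 7549 = (-32411 - 7542) + 7549 = -39953 + 7549 = -32404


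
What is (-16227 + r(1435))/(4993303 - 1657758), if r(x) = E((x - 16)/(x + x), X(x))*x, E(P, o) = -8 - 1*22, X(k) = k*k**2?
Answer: -59277/3335545 ≈ -0.017771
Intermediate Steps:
X(k) = k**3
E(P, o) = -30 (E(P, o) = -8 - 22 = -30)
r(x) = -30*x
(-16227 + r(1435))/(4993303 - 1657758) = (-16227 - 30*1435)/(4993303 - 1657758) = (-16227 - 43050)/3335545 = -59277*1/3335545 = -59277/3335545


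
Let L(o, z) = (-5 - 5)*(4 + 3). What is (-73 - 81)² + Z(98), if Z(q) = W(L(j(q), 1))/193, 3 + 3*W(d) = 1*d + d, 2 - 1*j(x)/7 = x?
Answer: 13731421/579 ≈ 23716.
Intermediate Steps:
j(x) = 14 - 7*x
L(o, z) = -70 (L(o, z) = -10*7 = -70)
W(d) = -1 + 2*d/3 (W(d) = -1 + (1*d + d)/3 = -1 + (d + d)/3 = -1 + (2*d)/3 = -1 + 2*d/3)
Z(q) = -143/579 (Z(q) = (-1 + (⅔)*(-70))/193 = (-1 - 140/3)*(1/193) = -143/3*1/193 = -143/579)
(-73 - 81)² + Z(98) = (-73 - 81)² - 143/579 = (-154)² - 143/579 = 23716 - 143/579 = 13731421/579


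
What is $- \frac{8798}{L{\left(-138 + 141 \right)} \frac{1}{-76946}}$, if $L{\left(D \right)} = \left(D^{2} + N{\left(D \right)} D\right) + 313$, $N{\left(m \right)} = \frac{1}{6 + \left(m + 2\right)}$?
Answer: $\frac{7446679988}{3545} \approx 2.1006 \cdot 10^{6}$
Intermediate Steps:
$N{\left(m \right)} = \frac{1}{8 + m}$ ($N{\left(m \right)} = \frac{1}{6 + \left(2 + m\right)} = \frac{1}{8 + m}$)
$L{\left(D \right)} = 313 + D^{2} + \frac{D}{8 + D}$ ($L{\left(D \right)} = \left(D^{2} + \frac{D}{8 + D}\right) + 313 = 313 + D^{2} + \frac{D}{8 + D}$)
$- \frac{8798}{L{\left(-138 + 141 \right)} \frac{1}{-76946}} = - \frac{8798}{\frac{\left(-138 + 141\right) + \left(8 + \left(-138 + 141\right)\right) \left(313 + \left(-138 + 141\right)^{2}\right)}{8 + \left(-138 + 141\right)} \frac{1}{-76946}} = - \frac{8798}{\frac{3 + \left(8 + 3\right) \left(313 + 3^{2}\right)}{8 + 3} \left(- \frac{1}{76946}\right)} = - \frac{8798}{\frac{3 + 11 \left(313 + 9\right)}{11} \left(- \frac{1}{76946}\right)} = - \frac{8798}{\frac{3 + 11 \cdot 322}{11} \left(- \frac{1}{76946}\right)} = - \frac{8798}{\frac{3 + 3542}{11} \left(- \frac{1}{76946}\right)} = - \frac{8798}{\frac{1}{11} \cdot 3545 \left(- \frac{1}{76946}\right)} = - \frac{8798}{\frac{3545}{11} \left(- \frac{1}{76946}\right)} = - \frac{8798}{- \frac{3545}{846406}} = \left(-8798\right) \left(- \frac{846406}{3545}\right) = \frac{7446679988}{3545}$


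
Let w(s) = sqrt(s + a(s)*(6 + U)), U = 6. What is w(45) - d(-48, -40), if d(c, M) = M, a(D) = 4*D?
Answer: 40 + 21*sqrt(5) ≈ 86.957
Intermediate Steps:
w(s) = 7*sqrt(s) (w(s) = sqrt(s + (4*s)*(6 + 6)) = sqrt(s + (4*s)*12) = sqrt(s + 48*s) = sqrt(49*s) = 7*sqrt(s))
w(45) - d(-48, -40) = 7*sqrt(45) - 1*(-40) = 7*(3*sqrt(5)) + 40 = 21*sqrt(5) + 40 = 40 + 21*sqrt(5)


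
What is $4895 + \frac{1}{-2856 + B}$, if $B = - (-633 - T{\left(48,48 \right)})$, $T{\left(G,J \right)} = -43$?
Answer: $\frac{11092069}{2266} \approx 4895.0$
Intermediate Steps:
$B = 590$ ($B = - (-633 - -43) = - (-633 + 43) = \left(-1\right) \left(-590\right) = 590$)
$4895 + \frac{1}{-2856 + B} = 4895 + \frac{1}{-2856 + 590} = 4895 + \frac{1}{-2266} = 4895 - \frac{1}{2266} = \frac{11092069}{2266}$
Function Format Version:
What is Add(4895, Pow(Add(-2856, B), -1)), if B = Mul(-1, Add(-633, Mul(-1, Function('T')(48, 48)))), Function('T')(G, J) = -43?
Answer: Rational(11092069, 2266) ≈ 4895.0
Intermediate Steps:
B = 590 (B = Mul(-1, Add(-633, Mul(-1, -43))) = Mul(-1, Add(-633, 43)) = Mul(-1, -590) = 590)
Add(4895, Pow(Add(-2856, B), -1)) = Add(4895, Pow(Add(-2856, 590), -1)) = Add(4895, Pow(-2266, -1)) = Add(4895, Rational(-1, 2266)) = Rational(11092069, 2266)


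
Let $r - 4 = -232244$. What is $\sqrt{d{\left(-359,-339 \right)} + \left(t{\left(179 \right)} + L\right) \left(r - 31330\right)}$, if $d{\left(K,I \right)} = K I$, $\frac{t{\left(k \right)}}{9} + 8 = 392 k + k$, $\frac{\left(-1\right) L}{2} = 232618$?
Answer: $i \sqrt{44230877849} \approx 2.1031 \cdot 10^{5} i$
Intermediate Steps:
$r = -232240$ ($r = 4 - 232244 = -232240$)
$L = -465236$ ($L = \left(-2\right) 232618 = -465236$)
$t{\left(k \right)} = -72 + 3537 k$ ($t{\left(k \right)} = -72 + 9 \left(392 k + k\right) = -72 + 9 \cdot 393 k = -72 + 3537 k$)
$d{\left(K,I \right)} = I K$
$\sqrt{d{\left(-359,-339 \right)} + \left(t{\left(179 \right)} + L\right) \left(r - 31330\right)} = \sqrt{\left(-339\right) \left(-359\right) + \left(\left(-72 + 3537 \cdot 179\right) - 465236\right) \left(-232240 - 31330\right)} = \sqrt{121701 + \left(\left(-72 + 633123\right) - 465236\right) \left(-263570\right)} = \sqrt{121701 + \left(633051 - 465236\right) \left(-263570\right)} = \sqrt{121701 + 167815 \left(-263570\right)} = \sqrt{121701 - 44230999550} = \sqrt{-44230877849} = i \sqrt{44230877849}$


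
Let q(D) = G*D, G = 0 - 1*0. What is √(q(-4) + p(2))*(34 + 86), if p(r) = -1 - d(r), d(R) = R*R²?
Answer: 360*I ≈ 360.0*I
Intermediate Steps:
G = 0 (G = 0 + 0 = 0)
d(R) = R³
q(D) = 0 (q(D) = 0*D = 0)
p(r) = -1 - r³
√(q(-4) + p(2))*(34 + 86) = √(0 + (-1 - 1*2³))*(34 + 86) = √(0 + (-1 - 1*8))*120 = √(0 + (-1 - 8))*120 = √(0 - 9)*120 = √(-9)*120 = (3*I)*120 = 360*I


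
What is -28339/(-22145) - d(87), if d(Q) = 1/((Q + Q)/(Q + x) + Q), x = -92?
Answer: 7285754/5779845 ≈ 1.2605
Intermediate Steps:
d(Q) = 1/(Q + 2*Q/(-92 + Q)) (d(Q) = 1/((Q + Q)/(Q - 92) + Q) = 1/((2*Q)/(-92 + Q) + Q) = 1/(2*Q/(-92 + Q) + Q) = 1/(Q + 2*Q/(-92 + Q)))
-28339/(-22145) - d(87) = -28339/(-22145) - (-92 + 87)/(87*(-90 + 87)) = -28339*(-1/22145) - (-5)/(87*(-3)) = 28339/22145 - (-1)*(-5)/(87*3) = 28339/22145 - 1*5/261 = 28339/22145 - 5/261 = 7285754/5779845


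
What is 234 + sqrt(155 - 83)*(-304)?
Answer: 234 - 1824*sqrt(2) ≈ -2345.5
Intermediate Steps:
234 + sqrt(155 - 83)*(-304) = 234 + sqrt(72)*(-304) = 234 + (6*sqrt(2))*(-304) = 234 - 1824*sqrt(2)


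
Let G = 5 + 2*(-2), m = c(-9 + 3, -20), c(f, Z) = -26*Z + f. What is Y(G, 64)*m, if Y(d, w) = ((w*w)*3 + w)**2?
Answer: 78421958656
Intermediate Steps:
c(f, Z) = f - 26*Z
m = 514 (m = (-9 + 3) - 26*(-20) = -6 + 520 = 514)
G = 1 (G = 5 - 4 = 1)
Y(d, w) = (w + 3*w**2)**2 (Y(d, w) = (w**2*3 + w)**2 = (3*w**2 + w)**2 = (w + 3*w**2)**2)
Y(G, 64)*m = (64**2*(1 + 3*64)**2)*514 = (4096*(1 + 192)**2)*514 = (4096*193**2)*514 = (4096*37249)*514 = 152571904*514 = 78421958656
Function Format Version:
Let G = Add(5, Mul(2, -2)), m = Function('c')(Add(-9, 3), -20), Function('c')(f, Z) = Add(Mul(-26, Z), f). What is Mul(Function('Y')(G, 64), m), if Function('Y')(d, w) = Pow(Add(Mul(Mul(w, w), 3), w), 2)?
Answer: 78421958656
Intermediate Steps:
Function('c')(f, Z) = Add(f, Mul(-26, Z))
m = 514 (m = Add(Add(-9, 3), Mul(-26, -20)) = Add(-6, 520) = 514)
G = 1 (G = Add(5, -4) = 1)
Function('Y')(d, w) = Pow(Add(w, Mul(3, Pow(w, 2))), 2) (Function('Y')(d, w) = Pow(Add(Mul(Pow(w, 2), 3), w), 2) = Pow(Add(Mul(3, Pow(w, 2)), w), 2) = Pow(Add(w, Mul(3, Pow(w, 2))), 2))
Mul(Function('Y')(G, 64), m) = Mul(Mul(Pow(64, 2), Pow(Add(1, Mul(3, 64)), 2)), 514) = Mul(Mul(4096, Pow(Add(1, 192), 2)), 514) = Mul(Mul(4096, Pow(193, 2)), 514) = Mul(Mul(4096, 37249), 514) = Mul(152571904, 514) = 78421958656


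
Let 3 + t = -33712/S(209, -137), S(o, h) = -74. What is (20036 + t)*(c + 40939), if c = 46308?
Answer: 66139944019/37 ≈ 1.7876e+9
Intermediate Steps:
t = 16745/37 (t = -3 - 33712/(-74) = -3 - 33712*(-1/74) = -3 + 16856/37 = 16745/37 ≈ 452.57)
(20036 + t)*(c + 40939) = (20036 + 16745/37)*(46308 + 40939) = (758077/37)*87247 = 66139944019/37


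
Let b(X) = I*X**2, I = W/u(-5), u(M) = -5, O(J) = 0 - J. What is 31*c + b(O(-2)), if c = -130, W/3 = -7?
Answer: -20066/5 ≈ -4013.2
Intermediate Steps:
W = -21 (W = 3*(-7) = -21)
O(J) = -J
I = 21/5 (I = -21/(-5) = -21*(-1/5) = 21/5 ≈ 4.2000)
b(X) = 21*X**2/5
31*c + b(O(-2)) = 31*(-130) + 21*(-1*(-2))**2/5 = -4030 + (21/5)*2**2 = -4030 + (21/5)*4 = -4030 + 84/5 = -20066/5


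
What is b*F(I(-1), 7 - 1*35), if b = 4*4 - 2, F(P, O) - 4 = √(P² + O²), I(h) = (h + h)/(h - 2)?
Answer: 56 + 28*√1765/3 ≈ 448.11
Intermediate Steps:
I(h) = 2*h/(-2 + h) (I(h) = (2*h)/(-2 + h) = 2*h/(-2 + h))
F(P, O) = 4 + √(O² + P²) (F(P, O) = 4 + √(P² + O²) = 4 + √(O² + P²))
b = 14 (b = 16 - 2 = 14)
b*F(I(-1), 7 - 1*35) = 14*(4 + √((7 - 1*35)² + (2*(-1)/(-2 - 1))²)) = 14*(4 + √((7 - 35)² + (2*(-1)/(-3))²)) = 14*(4 + √((-28)² + (2*(-1)*(-⅓))²)) = 14*(4 + √(784 + (⅔)²)) = 14*(4 + √(784 + 4/9)) = 14*(4 + √(7060/9)) = 14*(4 + 2*√1765/3) = 56 + 28*√1765/3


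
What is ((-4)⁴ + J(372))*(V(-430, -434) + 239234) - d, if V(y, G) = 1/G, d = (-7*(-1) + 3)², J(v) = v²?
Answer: 7197326090900/217 ≈ 3.3167e+10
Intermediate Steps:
d = 100 (d = (7 + 3)² = 10² = 100)
((-4)⁴ + J(372))*(V(-430, -434) + 239234) - d = ((-4)⁴ + 372²)*(1/(-434) + 239234) - 1*100 = (256 + 138384)*(-1/434 + 239234) - 100 = 138640*(103827555/434) - 100 = 7197326112600/217 - 100 = 7197326090900/217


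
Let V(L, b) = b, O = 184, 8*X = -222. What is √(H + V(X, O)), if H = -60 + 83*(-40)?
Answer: 2*I*√799 ≈ 56.533*I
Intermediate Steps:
X = -111/4 (X = (⅛)*(-222) = -111/4 ≈ -27.750)
H = -3380 (H = -60 - 3320 = -3380)
√(H + V(X, O)) = √(-3380 + 184) = √(-3196) = 2*I*√799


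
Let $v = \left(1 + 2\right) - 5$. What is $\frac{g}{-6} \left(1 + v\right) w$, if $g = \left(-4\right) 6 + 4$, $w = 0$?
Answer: $0$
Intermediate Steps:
$v = -2$ ($v = 3 - 5 = -2$)
$g = -20$ ($g = -24 + 4 = -20$)
$\frac{g}{-6} \left(1 + v\right) w = - \frac{20}{-6} \left(1 - 2\right) 0 = \left(-20\right) \left(- \frac{1}{6}\right) \left(\left(-1\right) 0\right) = \frac{10}{3} \cdot 0 = 0$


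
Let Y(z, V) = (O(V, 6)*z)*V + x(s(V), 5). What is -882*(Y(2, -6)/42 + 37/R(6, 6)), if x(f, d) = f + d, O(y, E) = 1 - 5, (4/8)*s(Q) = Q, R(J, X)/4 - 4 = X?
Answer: -33537/20 ≈ -1676.8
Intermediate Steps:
R(J, X) = 16 + 4*X
s(Q) = 2*Q
O(y, E) = -4
x(f, d) = d + f
Y(z, V) = 5 + 2*V - 4*V*z (Y(z, V) = (-4*z)*V + (5 + 2*V) = -4*V*z + (5 + 2*V) = 5 + 2*V - 4*V*z)
-882*(Y(2, -6)/42 + 37/R(6, 6)) = -882*((5 + 2*(-6) - 4*(-6)*2)/42 + 37/(16 + 4*6)) = -882*((5 - 12 + 48)*(1/42) + 37/(16 + 24)) = -882*(41*(1/42) + 37/40) = -882*(41/42 + 37*(1/40)) = -882*(41/42 + 37/40) = -882*1597/840 = -33537/20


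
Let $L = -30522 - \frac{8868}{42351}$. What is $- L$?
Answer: $\frac{430882030}{14117} \approx 30522.0$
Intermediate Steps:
$L = - \frac{430882030}{14117}$ ($L = -30522 - 8868 \cdot \frac{1}{42351} = -30522 - \frac{2956}{14117} = - \frac{430882030}{14117} \approx -30522.0$)
$- L = \left(-1\right) \left(- \frac{430882030}{14117}\right) = \frac{430882030}{14117}$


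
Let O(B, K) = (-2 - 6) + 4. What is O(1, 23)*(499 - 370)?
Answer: -516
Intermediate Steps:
O(B, K) = -4 (O(B, K) = -8 + 4 = -4)
O(1, 23)*(499 - 370) = -4*(499 - 370) = -4*129 = -516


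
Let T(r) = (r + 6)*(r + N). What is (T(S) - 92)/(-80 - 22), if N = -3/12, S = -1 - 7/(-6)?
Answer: 6661/7344 ≈ 0.90700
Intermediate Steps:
S = 1/6 (S = -1 - 7*(-1)/6 = -1 - 1*(-7/6) = -1 + 7/6 = 1/6 ≈ 0.16667)
N = -1/4 (N = -3*1/12 = -1/4 ≈ -0.25000)
T(r) = (6 + r)*(-1/4 + r) (T(r) = (r + 6)*(r - 1/4) = (6 + r)*(-1/4 + r))
(T(S) - 92)/(-80 - 22) = ((-3/2 + (1/6)**2 + (23/4)*(1/6)) - 92)/(-80 - 22) = ((-3/2 + 1/36 + 23/24) - 92)/(-102) = (-37/72 - 92)*(-1/102) = -6661/72*(-1/102) = 6661/7344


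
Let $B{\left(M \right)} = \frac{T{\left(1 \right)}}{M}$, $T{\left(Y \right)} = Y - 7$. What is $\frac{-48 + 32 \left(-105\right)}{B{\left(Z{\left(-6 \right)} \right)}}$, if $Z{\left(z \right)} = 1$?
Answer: $568$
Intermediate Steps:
$T{\left(Y \right)} = -7 + Y$ ($T{\left(Y \right)} = Y - 7 = -7 + Y$)
$B{\left(M \right)} = - \frac{6}{M}$ ($B{\left(M \right)} = \frac{-7 + 1}{M} = - \frac{6}{M}$)
$\frac{-48 + 32 \left(-105\right)}{B{\left(Z{\left(-6 \right)} \right)}} = \frac{-48 + 32 \left(-105\right)}{\left(-6\right) 1^{-1}} = \frac{-48 - 3360}{\left(-6\right) 1} = - \frac{3408}{-6} = \left(-3408\right) \left(- \frac{1}{6}\right) = 568$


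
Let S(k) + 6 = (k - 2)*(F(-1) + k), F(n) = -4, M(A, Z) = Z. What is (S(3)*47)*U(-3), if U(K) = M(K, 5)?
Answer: -1645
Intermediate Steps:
U(K) = 5
S(k) = -6 + (-4 + k)*(-2 + k) (S(k) = -6 + (k - 2)*(-4 + k) = -6 + (-2 + k)*(-4 + k) = -6 + (-4 + k)*(-2 + k))
(S(3)*47)*U(-3) = ((2 + 3**2 - 6*3)*47)*5 = ((2 + 9 - 18)*47)*5 = -7*47*5 = -329*5 = -1645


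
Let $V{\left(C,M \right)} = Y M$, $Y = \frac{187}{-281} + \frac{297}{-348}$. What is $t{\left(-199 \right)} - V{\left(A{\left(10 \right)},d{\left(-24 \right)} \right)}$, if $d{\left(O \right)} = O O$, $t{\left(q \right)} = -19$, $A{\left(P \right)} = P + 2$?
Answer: $\frac{6974753}{8149} \approx 855.9$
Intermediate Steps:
$A{\left(P \right)} = 2 + P$
$d{\left(O \right)} = O^{2}$
$Y = - \frac{49511}{32596}$ ($Y = 187 \left(- \frac{1}{281}\right) + 297 \left(- \frac{1}{348}\right) = - \frac{187}{281} - \frac{99}{116} = - \frac{49511}{32596} \approx -1.5189$)
$V{\left(C,M \right)} = - \frac{49511 M}{32596}$
$t{\left(-199 \right)} - V{\left(A{\left(10 \right)},d{\left(-24 \right)} \right)} = -19 - - \frac{49511 \left(-24\right)^{2}}{32596} = -19 - \left(- \frac{49511}{32596}\right) 576 = -19 - - \frac{7129584}{8149} = -19 + \frac{7129584}{8149} = \frac{6974753}{8149}$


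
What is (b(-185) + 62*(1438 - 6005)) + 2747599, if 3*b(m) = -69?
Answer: 2464422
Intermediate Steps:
b(m) = -23 (b(m) = (1/3)*(-69) = -23)
(b(-185) + 62*(1438 - 6005)) + 2747599 = (-23 + 62*(1438 - 6005)) + 2747599 = (-23 + 62*(-4567)) + 2747599 = (-23 - 283154) + 2747599 = -283177 + 2747599 = 2464422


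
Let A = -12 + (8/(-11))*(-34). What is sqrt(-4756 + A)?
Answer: 4*I*sqrt(35871)/11 ≈ 68.871*I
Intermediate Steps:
A = 140/11 (A = -12 + (8*(-1/11))*(-34) = -12 - 8/11*(-34) = -12 + 272/11 = 140/11 ≈ 12.727)
sqrt(-4756 + A) = sqrt(-4756 + 140/11) = sqrt(-52176/11) = 4*I*sqrt(35871)/11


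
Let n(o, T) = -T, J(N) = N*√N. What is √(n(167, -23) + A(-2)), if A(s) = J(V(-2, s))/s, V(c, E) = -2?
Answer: √(23 + I*√2) ≈ 4.7981 + 0.14737*I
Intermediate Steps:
J(N) = N^(3/2)
A(s) = -2*I*√2/s (A(s) = (-2)^(3/2)/s = (-2*I*√2)/s = -2*I*√2/s)
√(n(167, -23) + A(-2)) = √(-1*(-23) - 2*I*√2/(-2)) = √(23 - 2*I*√2*(-½)) = √(23 + I*√2)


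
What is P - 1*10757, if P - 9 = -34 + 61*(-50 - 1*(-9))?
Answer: -13283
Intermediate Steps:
P = -2526 (P = 9 + (-34 + 61*(-50 - 1*(-9))) = 9 + (-34 + 61*(-50 + 9)) = 9 + (-34 + 61*(-41)) = 9 + (-34 - 2501) = 9 - 2535 = -2526)
P - 1*10757 = -2526 - 1*10757 = -2526 - 10757 = -13283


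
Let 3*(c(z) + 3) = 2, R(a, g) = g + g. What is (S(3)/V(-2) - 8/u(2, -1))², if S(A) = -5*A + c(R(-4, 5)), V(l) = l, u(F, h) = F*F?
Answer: 400/9 ≈ 44.444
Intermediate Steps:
u(F, h) = F²
R(a, g) = 2*g
c(z) = -7/3 (c(z) = -3 + (⅓)*2 = -3 + ⅔ = -7/3)
S(A) = -7/3 - 5*A (S(A) = -5*A - 7/3 = -7/3 - 5*A)
(S(3)/V(-2) - 8/u(2, -1))² = ((-7/3 - 5*3)/(-2) - 8/(2²))² = ((-7/3 - 15)*(-½) - 8/4)² = (-52/3*(-½) - 8*¼)² = (26/3 - 2)² = (20/3)² = 400/9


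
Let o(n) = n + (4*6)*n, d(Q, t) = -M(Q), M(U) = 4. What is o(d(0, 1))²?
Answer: 10000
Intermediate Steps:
d(Q, t) = -4 (d(Q, t) = -1*4 = -4)
o(n) = 25*n (o(n) = n + 24*n = 25*n)
o(d(0, 1))² = (25*(-4))² = (-100)² = 10000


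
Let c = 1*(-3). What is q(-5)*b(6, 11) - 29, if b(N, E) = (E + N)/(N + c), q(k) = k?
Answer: -172/3 ≈ -57.333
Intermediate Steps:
c = -3
b(N, E) = (E + N)/(-3 + N) (b(N, E) = (E + N)/(N - 3) = (E + N)/(-3 + N))
q(-5)*b(6, 11) - 29 = -5*(11 + 6)/(-3 + 6) - 29 = -5*17/3 - 29 = -85/3 - 29 = -172/3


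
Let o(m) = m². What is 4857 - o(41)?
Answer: 3176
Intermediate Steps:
4857 - o(41) = 4857 - 1*41² = 4857 - 1*1681 = 4857 - 1681 = 3176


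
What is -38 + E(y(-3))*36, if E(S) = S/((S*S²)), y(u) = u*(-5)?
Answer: -946/25 ≈ -37.840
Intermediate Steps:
y(u) = -5*u
E(S) = S⁻² (E(S) = S/(S³) = S/S³ = S⁻²)
-38 + E(y(-3))*36 = -38 + 36/(-5*(-3))² = -38 + 36/15² = -38 + (1/225)*36 = -38 + 4/25 = -946/25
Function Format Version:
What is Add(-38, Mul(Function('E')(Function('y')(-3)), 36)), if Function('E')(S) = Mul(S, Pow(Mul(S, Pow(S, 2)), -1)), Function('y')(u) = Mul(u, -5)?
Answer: Rational(-946, 25) ≈ -37.840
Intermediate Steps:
Function('y')(u) = Mul(-5, u)
Function('E')(S) = Pow(S, -2) (Function('E')(S) = Mul(S, Pow(Pow(S, 3), -1)) = Mul(S, Pow(S, -3)) = Pow(S, -2))
Add(-38, Mul(Function('E')(Function('y')(-3)), 36)) = Add(-38, Mul(Pow(Mul(-5, -3), -2), 36)) = Add(-38, Mul(Pow(15, -2), 36)) = Add(-38, Mul(Rational(1, 225), 36)) = Add(-38, Rational(4, 25)) = Rational(-946, 25)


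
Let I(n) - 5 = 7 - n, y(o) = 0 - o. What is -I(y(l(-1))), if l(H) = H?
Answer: -11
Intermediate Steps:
y(o) = -o
I(n) = 12 - n (I(n) = 5 + (7 - n) = 12 - n)
-I(y(l(-1))) = -(12 - (-1)*(-1)) = -(12 - 1*1) = -(12 - 1) = -1*11 = -11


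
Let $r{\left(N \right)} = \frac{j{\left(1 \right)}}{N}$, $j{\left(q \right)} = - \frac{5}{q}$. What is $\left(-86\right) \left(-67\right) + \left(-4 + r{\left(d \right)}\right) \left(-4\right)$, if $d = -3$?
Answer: $\frac{17314}{3} \approx 5771.3$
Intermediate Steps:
$r{\left(N \right)} = - \frac{5}{N}$ ($r{\left(N \right)} = \frac{\left(-5\right) 1^{-1}}{N} = \frac{\left(-5\right) 1}{N} = - \frac{5}{N}$)
$\left(-86\right) \left(-67\right) + \left(-4 + r{\left(d \right)}\right) \left(-4\right) = \left(-86\right) \left(-67\right) + \left(-4 - \frac{5}{-3}\right) \left(-4\right) = 5762 + \left(-4 - - \frac{5}{3}\right) \left(-4\right) = 5762 + \left(-4 + \frac{5}{3}\right) \left(-4\right) = 5762 - - \frac{28}{3} = 5762 + \frac{28}{3} = \frac{17314}{3}$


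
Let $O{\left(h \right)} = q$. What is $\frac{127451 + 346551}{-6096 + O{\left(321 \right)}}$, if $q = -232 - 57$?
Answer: $- \frac{474002}{6385} \approx -74.237$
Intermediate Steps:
$q = -289$ ($q = -232 - 57 = -289$)
$O{\left(h \right)} = -289$
$\frac{127451 + 346551}{-6096 + O{\left(321 \right)}} = \frac{127451 + 346551}{-6096 - 289} = \frac{474002}{-6385} = 474002 \left(- \frac{1}{6385}\right) = - \frac{474002}{6385}$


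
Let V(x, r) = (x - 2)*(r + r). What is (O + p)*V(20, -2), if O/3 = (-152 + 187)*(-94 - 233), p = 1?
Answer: 2472048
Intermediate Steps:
V(x, r) = 2*r*(-2 + x) (V(x, r) = (-2 + x)*(2*r) = 2*r*(-2 + x))
O = -34335 (O = 3*((-152 + 187)*(-94 - 233)) = 3*(35*(-327)) = 3*(-11445) = -34335)
(O + p)*V(20, -2) = (-34335 + 1)*(2*(-2)*(-2 + 20)) = -68668*(-2)*18 = -34334*(-72) = 2472048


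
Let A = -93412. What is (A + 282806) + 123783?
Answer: 313177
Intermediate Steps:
(A + 282806) + 123783 = (-93412 + 282806) + 123783 = 189394 + 123783 = 313177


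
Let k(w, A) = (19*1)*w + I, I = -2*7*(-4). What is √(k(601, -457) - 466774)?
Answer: I*√455299 ≈ 674.76*I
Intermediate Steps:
I = 56 (I = -14*(-4) = 56)
k(w, A) = 56 + 19*w (k(w, A) = (19*1)*w + 56 = 19*w + 56 = 56 + 19*w)
√(k(601, -457) - 466774) = √((56 + 19*601) - 466774) = √((56 + 11419) - 466774) = √(11475 - 466774) = √(-455299) = I*√455299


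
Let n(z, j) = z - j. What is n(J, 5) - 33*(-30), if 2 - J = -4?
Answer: 991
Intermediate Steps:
J = 6 (J = 2 - 1*(-4) = 2 + 4 = 6)
n(J, 5) - 33*(-30) = (6 - 1*5) - 33*(-30) = (6 - 5) + 990 = 1 + 990 = 991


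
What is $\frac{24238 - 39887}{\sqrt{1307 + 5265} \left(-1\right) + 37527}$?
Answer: $- \frac{587260023}{1408269157} - \frac{31298 \sqrt{1643}}{1408269157} \approx -0.41791$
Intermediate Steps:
$\frac{24238 - 39887}{\sqrt{1307 + 5265} \left(-1\right) + 37527} = - \frac{15649}{\sqrt{6572} \left(-1\right) + 37527} = - \frac{15649}{2 \sqrt{1643} \left(-1\right) + 37527} = - \frac{15649}{- 2 \sqrt{1643} + 37527} = - \frac{15649}{37527 - 2 \sqrt{1643}}$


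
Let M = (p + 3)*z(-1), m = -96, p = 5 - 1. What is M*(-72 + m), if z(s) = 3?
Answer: -3528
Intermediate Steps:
p = 4
M = 21 (M = (4 + 3)*3 = 7*3 = 21)
M*(-72 + m) = 21*(-72 - 96) = 21*(-168) = -3528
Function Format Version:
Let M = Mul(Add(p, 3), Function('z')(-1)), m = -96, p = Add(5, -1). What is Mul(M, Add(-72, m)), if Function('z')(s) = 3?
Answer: -3528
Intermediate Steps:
p = 4
M = 21 (M = Mul(Add(4, 3), 3) = Mul(7, 3) = 21)
Mul(M, Add(-72, m)) = Mul(21, Add(-72, -96)) = Mul(21, -168) = -3528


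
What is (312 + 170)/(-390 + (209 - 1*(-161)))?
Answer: -241/10 ≈ -24.100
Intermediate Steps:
(312 + 170)/(-390 + (209 - 1*(-161))) = 482/(-390 + (209 + 161)) = 482/(-390 + 370) = 482/(-20) = 482*(-1/20) = -241/10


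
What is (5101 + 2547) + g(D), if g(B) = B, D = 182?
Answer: 7830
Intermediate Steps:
(5101 + 2547) + g(D) = (5101 + 2547) + 182 = 7648 + 182 = 7830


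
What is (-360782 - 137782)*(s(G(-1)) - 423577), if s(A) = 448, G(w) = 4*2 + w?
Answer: 210956886756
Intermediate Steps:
G(w) = 8 + w
(-360782 - 137782)*(s(G(-1)) - 423577) = (-360782 - 137782)*(448 - 423577) = -498564*(-423129) = 210956886756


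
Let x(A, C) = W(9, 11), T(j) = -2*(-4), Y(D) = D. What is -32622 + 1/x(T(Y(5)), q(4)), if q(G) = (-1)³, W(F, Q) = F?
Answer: -293597/9 ≈ -32622.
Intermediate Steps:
T(j) = 8
q(G) = -1
x(A, C) = 9
-32622 + 1/x(T(Y(5)), q(4)) = -32622 + 1/9 = -32622 + ⅑ = -293597/9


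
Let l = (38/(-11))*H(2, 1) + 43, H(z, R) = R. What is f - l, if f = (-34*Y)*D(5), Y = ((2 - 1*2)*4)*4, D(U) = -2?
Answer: -435/11 ≈ -39.545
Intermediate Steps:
Y = 0 (Y = ((2 - 2)*4)*4 = (0*4)*4 = 0*4 = 0)
f = 0 (f = -34*0*(-2) = 0*(-2) = 0)
l = 435/11 (l = (38/(-11))*1 + 43 = (38*(-1/11))*1 + 43 = -38/11*1 + 43 = -38/11 + 43 = 435/11 ≈ 39.545)
f - l = 0 - 1*435/11 = 0 - 435/11 = -435/11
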